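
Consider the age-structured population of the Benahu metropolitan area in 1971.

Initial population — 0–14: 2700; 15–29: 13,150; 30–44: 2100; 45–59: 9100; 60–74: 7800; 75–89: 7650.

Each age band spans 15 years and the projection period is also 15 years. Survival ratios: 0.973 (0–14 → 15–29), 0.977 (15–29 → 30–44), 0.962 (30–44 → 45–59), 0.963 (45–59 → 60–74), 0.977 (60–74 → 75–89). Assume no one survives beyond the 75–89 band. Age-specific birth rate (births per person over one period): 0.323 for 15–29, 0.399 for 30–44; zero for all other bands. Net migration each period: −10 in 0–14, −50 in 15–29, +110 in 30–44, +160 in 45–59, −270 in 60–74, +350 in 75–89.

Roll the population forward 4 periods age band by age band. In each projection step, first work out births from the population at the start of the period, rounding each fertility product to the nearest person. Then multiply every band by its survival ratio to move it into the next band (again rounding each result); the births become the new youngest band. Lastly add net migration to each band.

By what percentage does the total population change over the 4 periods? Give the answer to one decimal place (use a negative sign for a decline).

-26.6

Numbering the bands 1..6 from youngest to oldest:
Period 1.
Births: 13150 × 0.323 = 4247  |  2100 × 0.399 = 838 → 5085
Band 2: 2700 × 0.973 = 2627
Band 3: 13150 × 0.977 = 12848
Band 4: 2100 × 0.962 = 2020
Band 5: 9100 × 0.963 = 8763
Band 6: 7800 × 0.977 = 7621
Net migration: Band 1 − 10 → 5075; Band 2 − 50 → 2577; Band 3 + 110 → 12958; Band 4 + 160 → 2180; Band 5 − 270 → 8493; Band 6 + 350 → 7971
→ [5075, 2577, 12958, 2180, 8493, 7971]
Period 2.
Births: 2577 × 0.323 = 832  |  12958 × 0.399 = 5170 → 6002
Band 2: 5075 × 0.973 = 4938
Band 3: 2577 × 0.977 = 2518
Band 4: 12958 × 0.962 = 12466
Band 5: 2180 × 0.963 = 2099
Band 6: 8493 × 0.977 = 8298
Net migration: Band 1 − 10 → 5992; Band 2 − 50 → 4888; Band 3 + 110 → 2628; Band 4 + 160 → 12626; Band 5 − 270 → 1829; Band 6 + 350 → 8648
→ [5992, 4888, 2628, 12626, 1829, 8648]
Period 3.
Births: 4888 × 0.323 = 1579  |  2628 × 0.399 = 1049 → 2628
Band 2: 5992 × 0.973 = 5830
Band 3: 4888 × 0.977 = 4776
Band 4: 2628 × 0.962 = 2528
Band 5: 12626 × 0.963 = 12159
Band 6: 1829 × 0.977 = 1787
Net migration: Band 1 − 10 → 2618; Band 2 − 50 → 5780; Band 3 + 110 → 4886; Band 4 + 160 → 2688; Band 5 − 270 → 11889; Band 6 + 350 → 2137
→ [2618, 5780, 4886, 2688, 11889, 2137]
Period 4.
Births: 5780 × 0.323 = 1867  |  4886 × 0.399 = 1950 → 3817
Band 2: 2618 × 0.973 = 2547
Band 3: 5780 × 0.977 = 5647
Band 4: 4886 × 0.962 = 4700
Band 5: 2688 × 0.963 = 2589
Band 6: 11889 × 0.977 = 11616
Net migration: Band 1 − 10 → 3807; Band 2 − 50 → 2497; Band 3 + 110 → 5757; Band 4 + 160 → 4860; Band 5 − 270 → 2319; Band 6 + 350 → 11966
→ [3807, 2497, 5757, 4860, 2319, 11966]
Total: 42500 → 31206; change = -11294; percentage change = -26.6%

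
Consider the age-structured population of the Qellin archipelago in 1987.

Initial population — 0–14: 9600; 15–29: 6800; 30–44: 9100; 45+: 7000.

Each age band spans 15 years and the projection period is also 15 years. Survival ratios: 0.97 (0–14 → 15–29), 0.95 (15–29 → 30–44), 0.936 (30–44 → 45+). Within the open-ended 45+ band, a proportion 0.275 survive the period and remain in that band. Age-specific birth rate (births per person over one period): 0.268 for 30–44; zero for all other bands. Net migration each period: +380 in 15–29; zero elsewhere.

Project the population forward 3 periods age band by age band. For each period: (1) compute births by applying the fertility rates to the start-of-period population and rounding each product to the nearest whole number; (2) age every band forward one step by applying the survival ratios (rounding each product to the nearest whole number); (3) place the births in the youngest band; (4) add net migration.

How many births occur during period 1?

2439

[period 1]
Births: 9100 * 0.268 = 2439
15–29: 9600 * 0.97 = 9312
30–44: 6800 * 0.95 = 6460
45+: 9100 * 0.936 + 7000 * 0.275 = 8518 + 1925 = 10443
Net migration: 15–29 + 380 → 9692
→ [2439, 9692, 6460, 10443]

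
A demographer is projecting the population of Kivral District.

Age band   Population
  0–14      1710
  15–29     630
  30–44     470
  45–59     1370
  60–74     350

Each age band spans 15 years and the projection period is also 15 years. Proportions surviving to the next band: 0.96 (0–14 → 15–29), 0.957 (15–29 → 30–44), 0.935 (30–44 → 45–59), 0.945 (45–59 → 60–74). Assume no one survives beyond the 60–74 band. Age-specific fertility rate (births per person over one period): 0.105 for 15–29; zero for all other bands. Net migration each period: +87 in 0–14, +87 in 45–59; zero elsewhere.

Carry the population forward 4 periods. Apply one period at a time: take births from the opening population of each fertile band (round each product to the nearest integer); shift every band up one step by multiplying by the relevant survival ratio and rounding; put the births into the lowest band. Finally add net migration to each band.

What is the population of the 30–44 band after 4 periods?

238

(Groups numbered youngest = 1 to oldest = 5.)
Period 1.
Births: 630 × 0.105 = 66
Group 2: 1710 × 0.96 = 1642
Group 3: 630 × 0.957 = 603
Group 4: 470 × 0.935 = 439
Group 5: 1370 × 0.945 = 1295
Net migration: Group 1 + 87 → 153; Group 4 + 87 → 526
Population now: 0–14=153, 15–29=1642, 30–44=603, 45–59=526, 60–74=1295
Period 2.
Births: 1642 × 0.105 = 172
Group 2: 153 × 0.96 = 147
Group 3: 1642 × 0.957 = 1571
Group 4: 603 × 0.935 = 564
Group 5: 526 × 0.945 = 497
Net migration: Group 1 + 87 → 259; Group 4 + 87 → 651
Population now: 0–14=259, 15–29=147, 30–44=1571, 45–59=651, 60–74=497
Period 3.
Births: 147 × 0.105 = 15
Group 2: 259 × 0.96 = 249
Group 3: 147 × 0.957 = 141
Group 4: 1571 × 0.935 = 1469
Group 5: 651 × 0.945 = 615
Net migration: Group 1 + 87 → 102; Group 4 + 87 → 1556
Population now: 0–14=102, 15–29=249, 30–44=141, 45–59=1556, 60–74=615
Period 4.
Births: 249 × 0.105 = 26
Group 2: 102 × 0.96 = 98
Group 3: 249 × 0.957 = 238
Group 4: 141 × 0.935 = 132
Group 5: 1556 × 0.945 = 1470
Net migration: Group 1 + 87 → 113; Group 4 + 87 → 219
Population now: 0–14=113, 15–29=98, 30–44=238, 45–59=219, 60–74=1470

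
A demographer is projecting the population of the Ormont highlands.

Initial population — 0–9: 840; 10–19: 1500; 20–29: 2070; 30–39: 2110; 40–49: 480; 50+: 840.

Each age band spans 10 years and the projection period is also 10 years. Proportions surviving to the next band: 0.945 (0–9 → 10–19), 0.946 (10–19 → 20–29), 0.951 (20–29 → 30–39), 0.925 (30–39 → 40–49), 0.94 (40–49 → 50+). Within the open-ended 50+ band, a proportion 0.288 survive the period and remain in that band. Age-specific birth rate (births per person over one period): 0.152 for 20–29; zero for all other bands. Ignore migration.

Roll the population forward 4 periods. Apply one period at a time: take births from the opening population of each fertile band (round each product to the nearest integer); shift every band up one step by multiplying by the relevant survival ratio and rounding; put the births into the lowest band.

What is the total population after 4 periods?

3107

After projecting period 1:
Births: 2070 × 0.152 = 315
10–19: 840 × 0.945 = 794
20–29: 1500 × 0.946 = 1419
30–39: 2070 × 0.951 = 1969
40–49: 2110 × 0.925 = 1952
50+: 480 × 0.94 + 840 × 0.288 = 451 + 242 = 693
→ [315, 794, 1419, 1969, 1952, 693]
After projecting period 2:
Births: 1419 × 0.152 = 216
10–19: 315 × 0.945 = 298
20–29: 794 × 0.946 = 751
30–39: 1419 × 0.951 = 1349
40–49: 1969 × 0.925 = 1821
50+: 1952 × 0.94 + 693 × 0.288 = 1835 + 200 = 2035
→ [216, 298, 751, 1349, 1821, 2035]
After projecting period 3:
Births: 751 × 0.152 = 114
10–19: 216 × 0.945 = 204
20–29: 298 × 0.946 = 282
30–39: 751 × 0.951 = 714
40–49: 1349 × 0.925 = 1248
50+: 1821 × 0.94 + 2035 × 0.288 = 1712 + 586 = 2298
→ [114, 204, 282, 714, 1248, 2298]
After projecting period 4:
Births: 282 × 0.152 = 43
10–19: 114 × 0.945 = 108
20–29: 204 × 0.946 = 193
30–39: 282 × 0.951 = 268
40–49: 714 × 0.925 = 660
50+: 1248 × 0.94 + 2298 × 0.288 = 1173 + 662 = 1835
→ [43, 108, 193, 268, 660, 1835]
Total after period 4: 43 + 108 + 193 + 268 + 660 + 1835 = 3107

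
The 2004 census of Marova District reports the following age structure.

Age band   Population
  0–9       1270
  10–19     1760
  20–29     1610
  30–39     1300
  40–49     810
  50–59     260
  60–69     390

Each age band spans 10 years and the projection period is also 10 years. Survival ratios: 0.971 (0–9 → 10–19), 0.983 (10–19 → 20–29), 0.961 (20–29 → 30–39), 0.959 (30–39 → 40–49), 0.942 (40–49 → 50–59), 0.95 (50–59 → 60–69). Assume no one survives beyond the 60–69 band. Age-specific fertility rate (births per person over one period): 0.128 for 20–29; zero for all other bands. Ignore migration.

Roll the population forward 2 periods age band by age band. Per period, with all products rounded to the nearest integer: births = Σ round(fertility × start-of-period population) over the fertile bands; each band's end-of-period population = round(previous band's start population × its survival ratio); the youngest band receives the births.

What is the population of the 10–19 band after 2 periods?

200

Period 1.
Births: 1610 * 0.128 = 206
10–19: 1270 * 0.971 = 1233
20–29: 1760 * 0.983 = 1730
30–39: 1610 * 0.961 = 1547
40–49: 1300 * 0.959 = 1247
50–59: 810 * 0.942 = 763
60–69: 260 * 0.95 = 247
Giving 206 / 1233 / 1730 / 1547 / 1247 / 763 / 247.
Period 2.
Births: 1730 * 0.128 = 221
10–19: 206 * 0.971 = 200
20–29: 1233 * 0.983 = 1212
30–39: 1730 * 0.961 = 1663
40–49: 1547 * 0.959 = 1484
50–59: 1247 * 0.942 = 1175
60–69: 763 * 0.95 = 725
Giving 221 / 200 / 1212 / 1663 / 1484 / 1175 / 725.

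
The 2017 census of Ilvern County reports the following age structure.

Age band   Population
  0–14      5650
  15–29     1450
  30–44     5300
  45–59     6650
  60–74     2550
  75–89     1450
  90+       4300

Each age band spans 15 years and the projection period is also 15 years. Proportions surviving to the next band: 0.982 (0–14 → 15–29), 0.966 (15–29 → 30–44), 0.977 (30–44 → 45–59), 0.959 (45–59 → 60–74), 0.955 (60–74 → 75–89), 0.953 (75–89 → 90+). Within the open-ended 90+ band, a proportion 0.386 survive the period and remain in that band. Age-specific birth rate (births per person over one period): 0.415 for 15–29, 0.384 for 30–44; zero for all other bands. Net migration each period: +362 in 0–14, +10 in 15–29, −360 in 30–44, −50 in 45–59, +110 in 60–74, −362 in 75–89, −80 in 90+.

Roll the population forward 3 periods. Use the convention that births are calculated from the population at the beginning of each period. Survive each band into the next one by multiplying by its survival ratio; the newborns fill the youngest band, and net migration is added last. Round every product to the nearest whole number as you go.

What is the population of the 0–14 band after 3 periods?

3511

Call the bands 1 to 7, youngest first.
Period 1.
Births: 1450 * 0.415 = 602  |  5300 * 0.384 = 2035 → total 2637
Band 2: 5650 * 0.982 = 5548
Band 3: 1450 * 0.966 = 1401
Band 4: 5300 * 0.977 = 5178
Band 5: 6650 * 0.959 = 6377
Band 6: 2550 * 0.955 = 2435
Band 7: 1450 * 0.953 + 4300 * 0.386 = 1382 + 1660 = 3042
Net migration: Band 1 + 362 → 2999; Band 2 + 10 → 5558; Band 3 − 360 → 1041; Band 4 − 50 → 5128; Band 5 + 110 → 6487; Band 6 − 362 → 2073; Band 7 − 80 → 2962
→ [2999, 5558, 1041, 5128, 6487, 2073, 2962]
Period 2.
Births: 5558 * 0.415 = 2307  |  1041 * 0.384 = 400 → total 2707
Band 2: 2999 * 0.982 = 2945
Band 3: 5558 * 0.966 = 5369
Band 4: 1041 * 0.977 = 1017
Band 5: 5128 * 0.959 = 4918
Band 6: 6487 * 0.955 = 6195
Band 7: 2073 * 0.953 + 2962 * 0.386 = 1976 + 1143 = 3119
Net migration: Band 1 + 362 → 3069; Band 2 + 10 → 2955; Band 3 − 360 → 5009; Band 4 − 50 → 967; Band 5 + 110 → 5028; Band 6 − 362 → 5833; Band 7 − 80 → 3039
→ [3069, 2955, 5009, 967, 5028, 5833, 3039]
Period 3.
Births: 2955 * 0.415 = 1226  |  5009 * 0.384 = 1923 → total 3149
Band 2: 3069 * 0.982 = 3014
Band 3: 2955 * 0.966 = 2855
Band 4: 5009 * 0.977 = 4894
Band 5: 967 * 0.959 = 927
Band 6: 5028 * 0.955 = 4802
Band 7: 5833 * 0.953 + 3039 * 0.386 = 5559 + 1173 = 6732
Net migration: Band 1 + 362 → 3511; Band 2 + 10 → 3024; Band 3 − 360 → 2495; Band 4 − 50 → 4844; Band 5 + 110 → 1037; Band 6 − 362 → 4440; Band 7 − 80 → 6652
→ [3511, 3024, 2495, 4844, 1037, 4440, 6652]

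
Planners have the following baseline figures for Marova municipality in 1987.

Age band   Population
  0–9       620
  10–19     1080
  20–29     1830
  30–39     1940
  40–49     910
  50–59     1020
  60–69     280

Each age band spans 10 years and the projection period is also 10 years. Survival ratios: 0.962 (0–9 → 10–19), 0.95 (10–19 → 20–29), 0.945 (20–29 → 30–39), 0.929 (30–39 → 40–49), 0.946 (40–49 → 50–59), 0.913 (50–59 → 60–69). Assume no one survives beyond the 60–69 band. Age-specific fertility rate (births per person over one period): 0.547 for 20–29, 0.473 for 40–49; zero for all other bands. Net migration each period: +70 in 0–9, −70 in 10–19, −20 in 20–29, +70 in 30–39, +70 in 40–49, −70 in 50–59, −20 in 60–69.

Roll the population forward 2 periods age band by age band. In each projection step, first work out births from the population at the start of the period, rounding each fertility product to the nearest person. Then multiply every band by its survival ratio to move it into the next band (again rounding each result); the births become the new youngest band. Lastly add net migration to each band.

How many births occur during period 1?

1431

Period 1.
Births: 1830 × 0.547 = 1001, 910 × 0.473 = 430 → total 1431
10–19: 620 × 0.962 = 596
20–29: 1080 × 0.95 = 1026
30–39: 1830 × 0.945 = 1729
40–49: 1940 × 0.929 = 1802
50–59: 910 × 0.946 = 861
60–69: 1020 × 0.913 = 931
Net migration: 0–9 + 70 → 1501; 10–19 − 70 → 526; 20–29 − 20 → 1006; 30–39 + 70 → 1799; 40–49 + 70 → 1872; 50–59 − 70 → 791; 60–69 − 20 → 911
Population now: 0–9=1501, 10–19=526, 20–29=1006, 30–39=1799, 40–49=1872, 50–59=791, 60–69=911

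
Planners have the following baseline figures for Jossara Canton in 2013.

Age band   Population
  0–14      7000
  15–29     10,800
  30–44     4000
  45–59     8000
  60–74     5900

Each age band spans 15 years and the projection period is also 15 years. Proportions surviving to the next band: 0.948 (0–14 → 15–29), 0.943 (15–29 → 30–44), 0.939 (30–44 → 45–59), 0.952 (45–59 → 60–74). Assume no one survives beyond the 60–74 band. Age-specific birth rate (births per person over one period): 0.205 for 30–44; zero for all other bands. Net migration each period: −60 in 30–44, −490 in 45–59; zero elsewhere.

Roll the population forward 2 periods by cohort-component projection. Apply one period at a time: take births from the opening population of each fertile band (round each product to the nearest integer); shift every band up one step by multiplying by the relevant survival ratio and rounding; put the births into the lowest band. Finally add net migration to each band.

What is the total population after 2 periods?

(Groups numbered youngest = 1 to oldest = 5.)
— Period 1 —
Births: 4000 × 0.205 = 820
Group 2: 7000 × 0.948 = 6636
Group 3: 10800 × 0.943 = 10184
Group 4: 4000 × 0.939 = 3756
Group 5: 8000 × 0.952 = 7616
Net migration: Group 3 − 60 → 10124; Group 4 − 490 → 3266
Giving 820 / 6636 / 10124 / 3266 / 7616.
— Period 2 —
Births: 10124 × 0.205 = 2075
Group 2: 820 × 0.948 = 777
Group 3: 6636 × 0.943 = 6258
Group 4: 10124 × 0.939 = 9506
Group 5: 3266 × 0.952 = 3109
Net migration: Group 3 − 60 → 6198; Group 4 − 490 → 9016
Giving 2075 / 777 / 6198 / 9016 / 3109.
Total after period 2: 2075 + 777 + 6198 + 9016 + 3109 = 21175

21175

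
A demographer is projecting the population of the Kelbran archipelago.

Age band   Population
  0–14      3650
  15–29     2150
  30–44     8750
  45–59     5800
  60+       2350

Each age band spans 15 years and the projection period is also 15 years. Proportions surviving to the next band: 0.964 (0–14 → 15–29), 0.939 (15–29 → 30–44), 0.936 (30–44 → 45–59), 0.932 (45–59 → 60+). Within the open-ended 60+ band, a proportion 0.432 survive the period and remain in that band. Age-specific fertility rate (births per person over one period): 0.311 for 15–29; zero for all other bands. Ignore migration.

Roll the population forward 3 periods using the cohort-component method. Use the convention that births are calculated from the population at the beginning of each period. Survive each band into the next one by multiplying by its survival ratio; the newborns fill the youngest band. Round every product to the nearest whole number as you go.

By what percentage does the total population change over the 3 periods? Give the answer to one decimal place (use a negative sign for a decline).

After projecting period 1:
Births: 2150 * 0.311 = 669
15–29: 3650 * 0.964 = 3519
30–44: 2150 * 0.939 = 2019
45–59: 8750 * 0.936 = 8190
60+: 5800 * 0.932 + 2350 * 0.432 = 5406 + 1015 = 6421
Population now: 0–14=669, 15–29=3519, 30–44=2019, 45–59=8190, 60+=6421
After projecting period 2:
Births: 3519 * 0.311 = 1094
15–29: 669 * 0.964 = 645
30–44: 3519 * 0.939 = 3304
45–59: 2019 * 0.936 = 1890
60+: 8190 * 0.932 + 6421 * 0.432 = 7633 + 2774 = 10407
Population now: 0–14=1094, 15–29=645, 30–44=3304, 45–59=1890, 60+=10407
After projecting period 3:
Births: 645 * 0.311 = 201
15–29: 1094 * 0.964 = 1055
30–44: 645 * 0.939 = 606
45–59: 3304 * 0.936 = 3093
60+: 1890 * 0.932 + 10407 * 0.432 = 1761 + 4496 = 6257
Population now: 0–14=201, 15–29=1055, 30–44=606, 45–59=3093, 60+=6257
Total: 22700 → 11212; change = -11488; percentage change = -50.6%

-50.6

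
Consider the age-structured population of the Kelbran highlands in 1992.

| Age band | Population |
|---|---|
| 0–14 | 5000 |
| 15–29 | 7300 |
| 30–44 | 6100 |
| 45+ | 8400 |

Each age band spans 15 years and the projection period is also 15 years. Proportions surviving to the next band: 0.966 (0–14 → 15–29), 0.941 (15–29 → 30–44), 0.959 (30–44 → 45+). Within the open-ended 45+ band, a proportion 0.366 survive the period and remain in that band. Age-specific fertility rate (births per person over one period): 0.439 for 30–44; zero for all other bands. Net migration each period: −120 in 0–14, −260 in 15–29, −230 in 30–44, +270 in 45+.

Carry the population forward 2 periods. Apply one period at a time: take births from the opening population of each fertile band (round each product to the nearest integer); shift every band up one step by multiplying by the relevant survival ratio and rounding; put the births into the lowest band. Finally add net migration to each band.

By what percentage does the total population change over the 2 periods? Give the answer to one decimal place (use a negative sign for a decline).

(Groups numbered youngest = 1 to oldest = 4.)
Period 1:
Births: 6100 * 0.439 = 2678
Group 2: 5000 * 0.966 = 4830
Group 3: 7300 * 0.941 = 6869
Group 4: 6100 * 0.959 + 8400 * 0.366 = 5850 + 3074 = 8924
Net migration: Group 1 − 120 → 2558; Group 2 − 260 → 4570; Group 3 − 230 → 6639; Group 4 + 270 → 9194
Giving 2558 / 4570 / 6639 / 9194.
Period 2:
Births: 6639 * 0.439 = 2915
Group 2: 2558 * 0.966 = 2471
Group 3: 4570 * 0.941 = 4300
Group 4: 6639 * 0.959 + 9194 * 0.366 = 6367 + 3365 = 9732
Net migration: Group 1 − 120 → 2795; Group 2 − 260 → 2211; Group 3 − 230 → 4070; Group 4 + 270 → 10002
Giving 2795 / 2211 / 4070 / 10002.
Total: 26800 → 19078; change = -7722; percentage change = -28.8%

-28.8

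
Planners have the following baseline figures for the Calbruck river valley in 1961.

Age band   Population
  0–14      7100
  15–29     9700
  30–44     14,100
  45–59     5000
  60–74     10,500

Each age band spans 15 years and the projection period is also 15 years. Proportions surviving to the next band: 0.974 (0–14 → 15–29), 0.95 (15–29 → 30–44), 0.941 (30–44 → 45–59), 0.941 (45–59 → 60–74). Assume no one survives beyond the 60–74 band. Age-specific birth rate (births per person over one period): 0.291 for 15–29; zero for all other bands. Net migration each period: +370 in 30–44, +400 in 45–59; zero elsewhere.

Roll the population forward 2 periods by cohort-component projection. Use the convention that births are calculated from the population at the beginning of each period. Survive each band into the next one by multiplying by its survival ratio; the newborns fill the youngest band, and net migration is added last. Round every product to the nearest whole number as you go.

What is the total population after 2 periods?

Numbering the bands 1..5 from youngest to oldest:
Period 1.
Births: 9700 × 0.291 = 2823
Band 2: 7100 × 0.974 = 6915
Band 3: 9700 × 0.95 = 9215
Band 4: 14100 × 0.941 = 13268
Band 5: 5000 × 0.941 = 4705
Net migration: Band 3 + 370 → 9585; Band 4 + 400 → 13668
→ [2823, 6915, 9585, 13668, 4705]
Period 2.
Births: 6915 × 0.291 = 2012
Band 2: 2823 × 0.974 = 2750
Band 3: 6915 × 0.95 = 6569
Band 4: 9585 × 0.941 = 9019
Band 5: 13668 × 0.941 = 12862
Net migration: Band 3 + 370 → 6939; Band 4 + 400 → 9419
→ [2012, 2750, 6939, 9419, 12862]
Total after period 2: 2012 + 2750 + 6939 + 9419 + 12862 = 33982

33982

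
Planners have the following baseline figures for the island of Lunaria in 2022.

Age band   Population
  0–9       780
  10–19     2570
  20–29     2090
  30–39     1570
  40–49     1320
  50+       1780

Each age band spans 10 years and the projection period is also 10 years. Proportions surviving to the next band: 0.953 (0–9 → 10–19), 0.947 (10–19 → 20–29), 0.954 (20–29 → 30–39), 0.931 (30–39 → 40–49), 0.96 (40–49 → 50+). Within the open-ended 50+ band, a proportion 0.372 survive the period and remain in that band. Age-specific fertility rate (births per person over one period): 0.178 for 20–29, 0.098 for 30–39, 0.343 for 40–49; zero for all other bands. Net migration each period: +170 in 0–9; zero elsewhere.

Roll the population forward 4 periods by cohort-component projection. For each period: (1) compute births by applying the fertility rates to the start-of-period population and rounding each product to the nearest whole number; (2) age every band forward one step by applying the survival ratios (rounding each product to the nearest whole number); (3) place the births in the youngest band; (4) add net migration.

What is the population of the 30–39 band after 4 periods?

989

Numbering the bands 1..6 from youngest to oldest:
Period 1:
Births: 2090 × 0.178 = 372, 1570 × 0.098 = 154, 1320 × 0.343 = 453 ⇒ total 979
Band 2: 780 × 0.953 = 743
Band 3: 2570 × 0.947 = 2434
Band 4: 2090 × 0.954 = 1994
Band 5: 1570 × 0.931 = 1462
Band 6: 1320 × 0.96 + 1780 × 0.372 = 1267 + 662 = 1929
Net migration: Band 1 + 170 → 1149
→ [1149, 743, 2434, 1994, 1462, 1929]
Period 2:
Births: 2434 × 0.178 = 433, 1994 × 0.098 = 195, 1462 × 0.343 = 501 ⇒ total 1129
Band 2: 1149 × 0.953 = 1095
Band 3: 743 × 0.947 = 704
Band 4: 2434 × 0.954 = 2322
Band 5: 1994 × 0.931 = 1856
Band 6: 1462 × 0.96 + 1929 × 0.372 = 1404 + 718 = 2122
Net migration: Band 1 + 170 → 1299
→ [1299, 1095, 704, 2322, 1856, 2122]
Period 3:
Births: 704 × 0.178 = 125, 2322 × 0.098 = 228, 1856 × 0.343 = 637 ⇒ total 990
Band 2: 1299 × 0.953 = 1238
Band 3: 1095 × 0.947 = 1037
Band 4: 704 × 0.954 = 672
Band 5: 2322 × 0.931 = 2162
Band 6: 1856 × 0.96 + 2122 × 0.372 = 1782 + 789 = 2571
Net migration: Band 1 + 170 → 1160
→ [1160, 1238, 1037, 672, 2162, 2571]
Period 4:
Births: 1037 × 0.178 = 185, 672 × 0.098 = 66, 2162 × 0.343 = 742 ⇒ total 993
Band 2: 1160 × 0.953 = 1105
Band 3: 1238 × 0.947 = 1172
Band 4: 1037 × 0.954 = 989
Band 5: 672 × 0.931 = 626
Band 6: 2162 × 0.96 + 2571 × 0.372 = 2076 + 956 = 3032
Net migration: Band 1 + 170 → 1163
→ [1163, 1105, 1172, 989, 626, 3032]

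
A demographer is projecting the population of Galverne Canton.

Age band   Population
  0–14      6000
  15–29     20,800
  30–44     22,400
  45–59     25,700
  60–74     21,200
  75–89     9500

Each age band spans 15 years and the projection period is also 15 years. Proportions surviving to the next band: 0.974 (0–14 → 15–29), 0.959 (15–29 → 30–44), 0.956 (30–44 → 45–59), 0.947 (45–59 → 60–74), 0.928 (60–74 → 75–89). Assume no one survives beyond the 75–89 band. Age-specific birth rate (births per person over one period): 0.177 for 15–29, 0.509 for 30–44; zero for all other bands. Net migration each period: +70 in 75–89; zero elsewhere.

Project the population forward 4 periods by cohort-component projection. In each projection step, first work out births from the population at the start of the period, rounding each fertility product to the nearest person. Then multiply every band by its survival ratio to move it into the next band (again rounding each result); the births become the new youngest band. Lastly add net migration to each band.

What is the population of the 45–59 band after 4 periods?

— Period 1 —
Births: 20800 * 0.177 = 3682  |  22400 * 0.509 = 11402 → 15084
15–29: 6000 * 0.974 = 5844
30–44: 20800 * 0.959 = 19947
45–59: 22400 * 0.956 = 21414
60–74: 25700 * 0.947 = 24338
75–89: 21200 * 0.928 = 19674
Net migration: 75–89 + 70 → 19744
End of period: [15084, 5844, 19947, 21414, 24338, 19744]
— Period 2 —
Births: 5844 * 0.177 = 1034  |  19947 * 0.509 = 10153 → 11187
15–29: 15084 * 0.974 = 14692
30–44: 5844 * 0.959 = 5604
45–59: 19947 * 0.956 = 19069
60–74: 21414 * 0.947 = 20279
75–89: 24338 * 0.928 = 22586
Net migration: 75–89 + 70 → 22656
End of period: [11187, 14692, 5604, 19069, 20279, 22656]
— Period 3 —
Births: 14692 * 0.177 = 2600  |  5604 * 0.509 = 2852 → 5452
15–29: 11187 * 0.974 = 10896
30–44: 14692 * 0.959 = 14090
45–59: 5604 * 0.956 = 5357
60–74: 19069 * 0.947 = 18058
75–89: 20279 * 0.928 = 18819
Net migration: 75–89 + 70 → 18889
End of period: [5452, 10896, 14090, 5357, 18058, 18889]
— Period 4 —
Births: 10896 * 0.177 = 1929  |  14090 * 0.509 = 7172 → 9101
15–29: 5452 * 0.974 = 5310
30–44: 10896 * 0.959 = 10449
45–59: 14090 * 0.956 = 13470
60–74: 5357 * 0.947 = 5073
75–89: 18058 * 0.928 = 16758
Net migration: 75–89 + 70 → 16828
End of period: [9101, 5310, 10449, 13470, 5073, 16828]

13470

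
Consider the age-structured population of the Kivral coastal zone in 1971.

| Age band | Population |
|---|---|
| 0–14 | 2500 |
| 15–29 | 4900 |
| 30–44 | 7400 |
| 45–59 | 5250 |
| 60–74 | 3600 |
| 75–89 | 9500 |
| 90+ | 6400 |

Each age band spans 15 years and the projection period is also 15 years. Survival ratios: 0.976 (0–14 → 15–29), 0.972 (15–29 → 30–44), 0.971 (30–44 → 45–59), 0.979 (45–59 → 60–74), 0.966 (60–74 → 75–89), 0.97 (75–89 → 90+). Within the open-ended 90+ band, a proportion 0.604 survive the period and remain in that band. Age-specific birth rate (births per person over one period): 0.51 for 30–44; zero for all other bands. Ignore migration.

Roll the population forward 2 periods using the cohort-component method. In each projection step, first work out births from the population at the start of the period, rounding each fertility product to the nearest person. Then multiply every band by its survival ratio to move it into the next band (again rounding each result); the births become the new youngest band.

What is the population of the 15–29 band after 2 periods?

3683

Period 1:
Births: 7400 × 0.51 = 3774
15–29: 2500 × 0.976 = 2440
30–44: 4900 × 0.972 = 4763
45–59: 7400 × 0.971 = 7185
60–74: 5250 × 0.979 = 5140
75–89: 3600 × 0.966 = 3478
90+: 9500 × 0.97 + 6400 × 0.604 = 9215 + 3866 = 13081
End of period: [3774, 2440, 4763, 7185, 5140, 3478, 13081]
Period 2:
Births: 4763 × 0.51 = 2429
15–29: 3774 × 0.976 = 3683
30–44: 2440 × 0.972 = 2372
45–59: 4763 × 0.971 = 4625
60–74: 7185 × 0.979 = 7034
75–89: 5140 × 0.966 = 4965
90+: 3478 × 0.97 + 13081 × 0.604 = 3374 + 7901 = 11275
End of period: [2429, 3683, 2372, 4625, 7034, 4965, 11275]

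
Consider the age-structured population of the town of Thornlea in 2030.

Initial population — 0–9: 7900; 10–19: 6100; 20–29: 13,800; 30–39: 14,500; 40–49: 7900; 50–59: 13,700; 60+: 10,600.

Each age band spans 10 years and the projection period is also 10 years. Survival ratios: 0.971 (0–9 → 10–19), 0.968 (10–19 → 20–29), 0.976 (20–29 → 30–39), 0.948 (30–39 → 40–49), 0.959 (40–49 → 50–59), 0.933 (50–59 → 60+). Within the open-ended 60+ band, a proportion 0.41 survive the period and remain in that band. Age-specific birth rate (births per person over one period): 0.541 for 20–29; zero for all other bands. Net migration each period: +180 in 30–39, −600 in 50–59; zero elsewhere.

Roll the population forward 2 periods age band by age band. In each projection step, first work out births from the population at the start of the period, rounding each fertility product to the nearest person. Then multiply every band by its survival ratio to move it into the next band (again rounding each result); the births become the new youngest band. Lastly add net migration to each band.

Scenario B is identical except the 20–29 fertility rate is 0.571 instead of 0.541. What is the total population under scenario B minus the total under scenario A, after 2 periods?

579

— Period 1 —
Births: 13800 × 0.541 = 7466
10–19: 7900 × 0.971 = 7671
20–29: 6100 × 0.968 = 5905
30–39: 13800 × 0.976 = 13469
40–49: 14500 × 0.948 = 13746
50–59: 7900 × 0.959 = 7576
60+: 13700 × 0.933 + 10600 × 0.41 = 12782 + 4346 = 17128
Net migration: 30–39 + 180 → 13649; 50–59 − 600 → 6976
→ [7466, 7671, 5905, 13649, 13746, 6976, 17128]
— Period 2 —
Births: 5905 × 0.541 = 3195
10–19: 7466 × 0.971 = 7249
20–29: 7671 × 0.968 = 7426
30–39: 5905 × 0.976 = 5763
40–49: 13649 × 0.948 = 12939
50–59: 13746 × 0.959 = 13182
60+: 6976 × 0.933 + 17128 × 0.41 = 6509 + 7022 = 13531
Net migration: 30–39 + 180 → 5943; 50–59 − 600 → 12582
→ [3195, 7249, 7426, 5943, 12939, 12582, 13531]
Scenario A total after 2 periods: 62865
Scenario B projection —
— Period 1 —
Births: 13800 × 0.571 = 7880
10–19: 7900 × 0.971 = 7671
20–29: 6100 × 0.968 = 5905
30–39: 13800 × 0.976 = 13469
40–49: 14500 × 0.948 = 13746
50–59: 7900 × 0.959 = 7576
60+: 13700 × 0.933 + 10600 × 0.41 = 12782 + 4346 = 17128
Net migration: 30–39 + 180 → 13649; 50–59 − 600 → 6976
→ [7880, 7671, 5905, 13649, 13746, 6976, 17128]
— Period 2 —
Births: 5905 × 0.571 = 3372
10–19: 7880 × 0.971 = 7651
20–29: 7671 × 0.968 = 7426
30–39: 5905 × 0.976 = 5763
40–49: 13649 × 0.948 = 12939
50–59: 13746 × 0.959 = 13182
60+: 6976 × 0.933 + 17128 × 0.41 = 6509 + 7022 = 13531
Net migration: 30–39 + 180 → 5943; 50–59 − 600 → 12582
→ [3372, 7651, 7426, 5943, 12939, 12582, 13531]
Scenario B total after 2 periods: 63444
Difference B − A = 63444 − 62865 = 579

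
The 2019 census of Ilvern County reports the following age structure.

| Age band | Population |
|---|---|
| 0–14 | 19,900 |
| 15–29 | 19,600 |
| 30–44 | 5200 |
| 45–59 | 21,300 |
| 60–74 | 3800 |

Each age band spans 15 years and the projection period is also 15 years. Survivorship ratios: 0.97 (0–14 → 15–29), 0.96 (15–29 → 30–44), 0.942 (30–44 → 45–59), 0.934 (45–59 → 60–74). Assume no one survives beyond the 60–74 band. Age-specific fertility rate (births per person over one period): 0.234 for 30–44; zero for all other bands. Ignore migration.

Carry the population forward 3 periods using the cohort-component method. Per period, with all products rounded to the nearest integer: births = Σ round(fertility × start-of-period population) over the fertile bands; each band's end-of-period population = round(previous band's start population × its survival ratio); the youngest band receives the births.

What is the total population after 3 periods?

43751

Period 1:
Births: 5200 × 0.234 = 1217
15–29: 19900 × 0.97 = 19303
30–44: 19600 × 0.96 = 18816
45–59: 5200 × 0.942 = 4898
60–74: 21300 × 0.934 = 19894
→ [1217, 19303, 18816, 4898, 19894]
Period 2:
Births: 18816 × 0.234 = 4403
15–29: 1217 × 0.97 = 1180
30–44: 19303 × 0.96 = 18531
45–59: 18816 × 0.942 = 17725
60–74: 4898 × 0.934 = 4575
→ [4403, 1180, 18531, 17725, 4575]
Period 3:
Births: 18531 × 0.234 = 4336
15–29: 4403 × 0.97 = 4271
30–44: 1180 × 0.96 = 1133
45–59: 18531 × 0.942 = 17456
60–74: 17725 × 0.934 = 16555
→ [4336, 4271, 1133, 17456, 16555]
Total after period 3: 4336 + 4271 + 1133 + 17456 + 16555 = 43751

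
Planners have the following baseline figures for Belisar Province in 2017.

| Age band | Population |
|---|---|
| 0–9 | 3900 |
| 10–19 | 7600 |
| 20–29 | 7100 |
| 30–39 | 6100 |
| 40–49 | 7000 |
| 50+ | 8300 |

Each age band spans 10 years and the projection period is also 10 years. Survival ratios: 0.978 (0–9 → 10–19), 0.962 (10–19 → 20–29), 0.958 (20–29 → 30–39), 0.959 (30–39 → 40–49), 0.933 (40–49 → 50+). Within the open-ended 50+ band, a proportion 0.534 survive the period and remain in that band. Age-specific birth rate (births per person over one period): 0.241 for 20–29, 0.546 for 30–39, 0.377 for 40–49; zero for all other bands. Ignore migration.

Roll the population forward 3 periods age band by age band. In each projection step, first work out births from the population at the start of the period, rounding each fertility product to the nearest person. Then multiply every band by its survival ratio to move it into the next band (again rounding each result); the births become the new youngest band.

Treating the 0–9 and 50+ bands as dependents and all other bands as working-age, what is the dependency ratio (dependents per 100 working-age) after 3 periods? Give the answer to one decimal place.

Call the bands 1 to 6, youngest first.
After projecting period 1:
Births: 7100 * 0.241 = 1711  |  6100 * 0.546 = 3331  |  7000 * 0.377 = 2639 ⇒ total 7681
Band 2: 3900 * 0.978 = 3814
Band 3: 7600 * 0.962 = 7311
Band 4: 7100 * 0.958 = 6802
Band 5: 6100 * 0.959 = 5850
Band 6: 7000 * 0.933 + 8300 * 0.534 = 6531 + 4432 = 10963
Giving 7681 / 3814 / 7311 / 6802 / 5850 / 10963.
After projecting period 2:
Births: 7311 * 0.241 = 1762  |  6802 * 0.546 = 3714  |  5850 * 0.377 = 2205 ⇒ total 7681
Band 2: 7681 * 0.978 = 7512
Band 3: 3814 * 0.962 = 3669
Band 4: 7311 * 0.958 = 7004
Band 5: 6802 * 0.959 = 6523
Band 6: 5850 * 0.933 + 10963 * 0.534 = 5458 + 5854 = 11312
Giving 7681 / 7512 / 3669 / 7004 / 6523 / 11312.
After projecting period 3:
Births: 3669 * 0.241 = 884  |  7004 * 0.546 = 3824  |  6523 * 0.377 = 2459 ⇒ total 7167
Band 2: 7681 * 0.978 = 7512
Band 3: 7512 * 0.962 = 7227
Band 4: 3669 * 0.958 = 3515
Band 5: 7004 * 0.959 = 6717
Band 6: 6523 * 0.933 + 11312 * 0.534 = 6086 + 6041 = 12127
Giving 7167 / 7512 / 7227 / 3515 / 6717 / 12127.
Dependents (band 0–9 + band 50+) = 7167 + 12127 = 19294; working-age = 24971; ratio = 19294/24971 × 100 = 77.3

77.3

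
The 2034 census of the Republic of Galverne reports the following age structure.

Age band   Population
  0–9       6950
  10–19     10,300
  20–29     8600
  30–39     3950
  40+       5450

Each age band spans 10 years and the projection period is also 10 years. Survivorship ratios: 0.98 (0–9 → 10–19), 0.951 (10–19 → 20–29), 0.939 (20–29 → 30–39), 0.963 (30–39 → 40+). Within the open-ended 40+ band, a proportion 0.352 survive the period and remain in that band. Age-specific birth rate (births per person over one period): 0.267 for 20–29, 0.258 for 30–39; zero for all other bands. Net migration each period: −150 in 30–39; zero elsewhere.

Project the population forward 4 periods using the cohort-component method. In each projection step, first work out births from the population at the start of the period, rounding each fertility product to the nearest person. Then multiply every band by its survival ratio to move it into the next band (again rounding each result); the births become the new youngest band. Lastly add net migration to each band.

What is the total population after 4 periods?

23407

Period 1.
Births: 8600 × 0.267 = 2296 ; 3950 × 0.258 = 1019 → 3315
10–19: 6950 × 0.98 = 6811
20–29: 10300 × 0.951 = 9795
30–39: 8600 × 0.939 = 8075
40+: 3950 × 0.963 + 5450 × 0.352 = 3804 + 1918 = 5722
Net migration: 30–39 − 150 → 7925
→ [3315, 6811, 9795, 7925, 5722]
Period 2.
Births: 9795 × 0.267 = 2615 ; 7925 × 0.258 = 2045 → 4660
10–19: 3315 × 0.98 = 3249
20–29: 6811 × 0.951 = 6477
30–39: 9795 × 0.939 = 9198
40+: 7925 × 0.963 + 5722 × 0.352 = 7632 + 2014 = 9646
Net migration: 30–39 − 150 → 9048
→ [4660, 3249, 6477, 9048, 9646]
Period 3.
Births: 6477 × 0.267 = 1729 ; 9048 × 0.258 = 2334 → 4063
10–19: 4660 × 0.98 = 4567
20–29: 3249 × 0.951 = 3090
30–39: 6477 × 0.939 = 6082
40+: 9048 × 0.963 + 9646 × 0.352 = 8713 + 3395 = 12108
Net migration: 30–39 − 150 → 5932
→ [4063, 4567, 3090, 5932, 12108]
Period 4.
Births: 3090 × 0.267 = 825 ; 5932 × 0.258 = 1530 → 2355
10–19: 4063 × 0.98 = 3982
20–29: 4567 × 0.951 = 4343
30–39: 3090 × 0.939 = 2902
40+: 5932 × 0.963 + 12108 × 0.352 = 5713 + 4262 = 9975
Net migration: 30–39 − 150 → 2752
→ [2355, 3982, 4343, 2752, 9975]
Total after period 4: 2355 + 3982 + 4343 + 2752 + 9975 = 23407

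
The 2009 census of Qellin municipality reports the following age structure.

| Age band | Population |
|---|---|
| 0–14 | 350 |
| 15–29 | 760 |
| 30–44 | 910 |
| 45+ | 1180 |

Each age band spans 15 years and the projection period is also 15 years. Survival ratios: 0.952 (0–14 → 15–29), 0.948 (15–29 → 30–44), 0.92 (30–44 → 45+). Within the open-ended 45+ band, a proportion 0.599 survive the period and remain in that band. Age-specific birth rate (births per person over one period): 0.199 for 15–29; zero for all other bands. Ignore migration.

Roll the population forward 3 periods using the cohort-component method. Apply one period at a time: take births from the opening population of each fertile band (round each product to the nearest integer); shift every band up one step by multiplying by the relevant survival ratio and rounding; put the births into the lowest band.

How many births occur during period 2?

66

[period 1]
Births: 760 × 0.199 = 151
15–29: 350 × 0.952 = 333
30–44: 760 × 0.948 = 720
45+: 910 × 0.92 + 1180 × 0.599 = 837 + 707 = 1544
End of period: [151, 333, 720, 1544]
[period 2]
Births: 333 × 0.199 = 66
15–29: 151 × 0.952 = 144
30–44: 333 × 0.948 = 316
45+: 720 × 0.92 + 1544 × 0.599 = 662 + 925 = 1587
End of period: [66, 144, 316, 1587]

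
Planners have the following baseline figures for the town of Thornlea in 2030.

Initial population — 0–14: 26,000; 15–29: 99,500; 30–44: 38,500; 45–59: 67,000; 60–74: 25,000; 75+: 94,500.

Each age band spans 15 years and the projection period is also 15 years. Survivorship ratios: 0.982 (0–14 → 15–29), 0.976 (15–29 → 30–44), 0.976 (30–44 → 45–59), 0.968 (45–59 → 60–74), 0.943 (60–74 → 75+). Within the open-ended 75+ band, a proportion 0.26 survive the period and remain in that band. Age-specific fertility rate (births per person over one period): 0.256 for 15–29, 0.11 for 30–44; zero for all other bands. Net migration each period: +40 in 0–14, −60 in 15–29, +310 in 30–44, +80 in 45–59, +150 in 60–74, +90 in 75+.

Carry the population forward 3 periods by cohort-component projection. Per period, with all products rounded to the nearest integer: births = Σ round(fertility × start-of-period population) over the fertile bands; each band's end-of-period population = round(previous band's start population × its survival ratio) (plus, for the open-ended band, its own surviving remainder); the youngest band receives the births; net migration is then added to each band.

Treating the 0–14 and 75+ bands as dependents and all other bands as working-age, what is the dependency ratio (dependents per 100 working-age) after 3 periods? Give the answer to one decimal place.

Call the groups 1 to 6, youngest first.
Period 1:
Births: 99500 * 0.256 = 25472  |  38500 * 0.11 = 4235 → total 29707
Group 2: 26000 * 0.982 = 25532
Group 3: 99500 * 0.976 = 97112
Group 4: 38500 * 0.976 = 37576
Group 5: 67000 * 0.968 = 64856
Group 6: 25000 * 0.943 + 94500 * 0.26 = 23575 + 24570 = 48145
Net migration: Group 1 + 40 → 29747; Group 2 − 60 → 25472; Group 3 + 310 → 97422; Group 4 + 80 → 37656; Group 5 + 150 → 65006; Group 6 + 90 → 48235
Population now: 0–14=29747, 15–29=25472, 30–44=97422, 45–59=37656, 60–74=65006, 75+=48235
Period 2:
Births: 25472 * 0.256 = 6521  |  97422 * 0.11 = 10716 → total 17237
Group 2: 29747 * 0.982 = 29212
Group 3: 25472 * 0.976 = 24861
Group 4: 97422 * 0.976 = 95084
Group 5: 37656 * 0.968 = 36451
Group 6: 65006 * 0.943 + 48235 * 0.26 = 61301 + 12541 = 73842
Net migration: Group 1 + 40 → 17277; Group 2 − 60 → 29152; Group 3 + 310 → 25171; Group 4 + 80 → 95164; Group 5 + 150 → 36601; Group 6 + 90 → 73932
Population now: 0–14=17277, 15–29=29152, 30–44=25171, 45–59=95164, 60–74=36601, 75+=73932
Period 3:
Births: 29152 * 0.256 = 7463  |  25171 * 0.11 = 2769 → total 10232
Group 2: 17277 * 0.982 = 16966
Group 3: 29152 * 0.976 = 28452
Group 4: 25171 * 0.976 = 24567
Group 5: 95164 * 0.968 = 92119
Group 6: 36601 * 0.943 + 73932 * 0.26 = 34515 + 19222 = 53737
Net migration: Group 1 + 40 → 10272; Group 2 − 60 → 16906; Group 3 + 310 → 28762; Group 4 + 80 → 24647; Group 5 + 150 → 92269; Group 6 + 90 → 53827
Population now: 0–14=10272, 15–29=16906, 30–44=28762, 45–59=24647, 60–74=92269, 75+=53827
Dependents (band 0–14 + band 75+) = 10272 + 53827 = 64099; working-age = 162584; ratio = 64099/162584 × 100 = 39.4

39.4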